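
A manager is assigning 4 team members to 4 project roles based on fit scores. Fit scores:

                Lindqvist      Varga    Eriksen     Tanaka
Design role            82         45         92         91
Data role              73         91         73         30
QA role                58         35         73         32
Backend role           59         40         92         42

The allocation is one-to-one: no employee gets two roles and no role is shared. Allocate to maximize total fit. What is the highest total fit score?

Maximum total: 332 pts

Optimal: Lindqvist→QA role (58 pts), Varga→Data role (91 pts), Eriksen→Backend role (92 pts), Tanaka→Design role (91 pts) — total 58+91+92+91 = 332 pts.
Row-greedy (each employee in turn takes its best remaining role) gives 297 pts, worse by 35.
Every other assignment is strictly worse.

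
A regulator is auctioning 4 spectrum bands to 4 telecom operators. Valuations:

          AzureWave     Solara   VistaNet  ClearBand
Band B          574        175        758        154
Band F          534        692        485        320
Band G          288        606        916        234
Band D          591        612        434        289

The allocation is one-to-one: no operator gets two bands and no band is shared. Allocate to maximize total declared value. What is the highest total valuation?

Maximum total: $2471M

Optimal: AzureWave→Band B ($574M), Solara→Band F ($692M), VistaNet→Band G ($916M), ClearBand→Band D ($289M) — total 574+692+916+289 = $2471M.
Column-greedy (each band in turn goes to its best remaining operator) gives $2027M, worse by 444.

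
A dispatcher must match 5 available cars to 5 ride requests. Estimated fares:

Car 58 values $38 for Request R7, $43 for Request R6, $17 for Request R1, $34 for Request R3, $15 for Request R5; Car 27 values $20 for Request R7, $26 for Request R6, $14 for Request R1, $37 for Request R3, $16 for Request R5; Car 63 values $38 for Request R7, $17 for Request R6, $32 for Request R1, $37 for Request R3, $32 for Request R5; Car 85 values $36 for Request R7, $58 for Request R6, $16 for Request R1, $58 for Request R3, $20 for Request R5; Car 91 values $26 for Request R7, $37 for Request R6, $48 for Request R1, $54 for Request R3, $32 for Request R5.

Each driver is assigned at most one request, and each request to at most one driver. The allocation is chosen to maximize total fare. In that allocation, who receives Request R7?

Car 58 receives Request R7.

This is the linear assignment problem.
Optimal: Car 58→Request R7 ($38), Car 27→Request R3 ($37), Car 63→Request R5 ($32), Car 85→Request R6 ($58), Car 91→Request R1 ($48) — total 38+37+32+58+48 = $213.
Max-entry greedy (repeatedly take the single best remaining cell) gives $198, worse by 15.
Next-best assignment: Car 58→Request R6, Car 27→Request R5, Car 63→Request R7, Car 85→Request R3, Car 91→Request R1 = $203.
Car 58's own top request is Request R6 ($43), but forcing Car 58→Request R6 and reassigning the rest optimally gives only $203 — worse by 10.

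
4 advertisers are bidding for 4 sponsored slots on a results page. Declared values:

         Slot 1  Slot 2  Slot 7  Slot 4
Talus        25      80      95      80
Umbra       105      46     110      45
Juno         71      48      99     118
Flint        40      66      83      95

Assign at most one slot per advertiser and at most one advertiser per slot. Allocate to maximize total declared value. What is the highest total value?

Optimal: Talus→Slot 2 ($80), Umbra→Slot 1 ($105), Juno→Slot 4 ($118), Flint→Slot 7 ($83) — total 80+105+118+83 = $386.
Row-greedy (each advertiser in turn takes its best remaining slot) gives $384, worse by 2.
No other one-to-one assignment exceeds $386.

Max total: $386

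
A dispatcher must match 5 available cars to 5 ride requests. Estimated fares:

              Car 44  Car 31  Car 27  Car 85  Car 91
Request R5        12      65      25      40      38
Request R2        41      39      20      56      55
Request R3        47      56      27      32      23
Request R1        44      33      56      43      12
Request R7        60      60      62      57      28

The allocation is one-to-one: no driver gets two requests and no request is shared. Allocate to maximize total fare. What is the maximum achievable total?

Optimal: Car 44→Request R3 ($47), Car 31→Request R5 ($65), Car 27→Request R1 ($56), Car 85→Request R7 ($57), Car 91→Request R2 ($55) — total 47+65+56+57+55 = $280.
Column-greedy (each request in turn goes to its best remaining driver) gives $252, worse by 28.
Swapping Car 31↔Car 85 (Car 31→Request R7 $60, Car 85→Request R5 $40) loses 22.
Checked against all permutations: $280 is optimal.

Maximum total: $280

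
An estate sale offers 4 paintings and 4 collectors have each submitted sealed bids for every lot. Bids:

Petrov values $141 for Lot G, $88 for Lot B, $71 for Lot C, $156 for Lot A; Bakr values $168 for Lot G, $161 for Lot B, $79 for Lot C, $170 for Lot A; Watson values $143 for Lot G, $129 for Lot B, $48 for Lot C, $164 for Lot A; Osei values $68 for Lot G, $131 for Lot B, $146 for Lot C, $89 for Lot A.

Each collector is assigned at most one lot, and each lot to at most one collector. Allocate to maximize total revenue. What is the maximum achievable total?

Maximum total: $612

Optimal: Petrov→Lot G ($141), Bakr→Lot B ($161), Watson→Lot A ($164), Osei→Lot C ($146) — total 141+161+164+146 = $612.
Row-greedy (each collector in turn takes its best remaining lot) gives $599, worse by 13.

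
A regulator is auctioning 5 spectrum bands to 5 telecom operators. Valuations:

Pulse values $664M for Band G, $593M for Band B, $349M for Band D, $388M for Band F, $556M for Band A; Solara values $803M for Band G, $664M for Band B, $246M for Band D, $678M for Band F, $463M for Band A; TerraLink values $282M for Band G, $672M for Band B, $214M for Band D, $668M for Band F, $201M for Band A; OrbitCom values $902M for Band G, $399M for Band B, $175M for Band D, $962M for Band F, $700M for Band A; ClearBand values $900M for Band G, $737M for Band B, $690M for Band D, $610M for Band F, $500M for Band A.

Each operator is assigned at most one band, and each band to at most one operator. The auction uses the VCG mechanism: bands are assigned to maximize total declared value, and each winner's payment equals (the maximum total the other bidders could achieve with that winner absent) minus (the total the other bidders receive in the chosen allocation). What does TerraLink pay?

TerraLink pays $71M.

Efficient allocation: Pulse→Band A ($556M), Solara→Band G ($803M), TerraLink→Band B ($672M), OrbitCom→Band F ($962M), ClearBand→Band D ($690M); total welfare W = $3683M.
TerraLink receives Band B at value $672M, so the others get W − 672 = $3011M.
Without TerraLink: best allocation of the remaining 4 bidders over all 5 bands is Pulse→Band A ($556M), Solara→Band B ($664M), OrbitCom→Band F ($962M), ClearBand→Band G ($900M), total $3082M.
VCG payment = (others' best without TerraLink) − (others' welfare with TerraLink) = 3082 − 3011 = $71M.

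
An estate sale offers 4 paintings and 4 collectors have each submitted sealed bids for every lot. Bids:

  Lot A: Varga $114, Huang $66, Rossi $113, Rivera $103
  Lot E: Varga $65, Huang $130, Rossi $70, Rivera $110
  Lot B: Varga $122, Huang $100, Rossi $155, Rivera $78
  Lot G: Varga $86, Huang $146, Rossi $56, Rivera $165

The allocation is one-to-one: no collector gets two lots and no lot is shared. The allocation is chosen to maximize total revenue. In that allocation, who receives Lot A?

Optimal: Varga→Lot A ($114), Huang→Lot E ($130), Rossi→Lot B ($155), Rivera→Lot G ($165) — total 114+130+155+165 = $564.
Row-greedy (each collector in turn takes its best remaining lot) gives $491, worse by 73.
Varga's own top lot is Lot B ($122), but forcing Varga→Lot B and reassigning the rest optimally gives only $530 — worse by 34.

Varga receives Lot A.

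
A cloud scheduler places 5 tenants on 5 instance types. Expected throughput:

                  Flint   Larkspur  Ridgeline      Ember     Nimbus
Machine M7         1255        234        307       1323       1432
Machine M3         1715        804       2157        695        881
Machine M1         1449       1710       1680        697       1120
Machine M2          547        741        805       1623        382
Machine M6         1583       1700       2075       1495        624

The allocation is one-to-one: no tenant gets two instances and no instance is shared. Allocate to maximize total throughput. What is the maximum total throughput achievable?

Maximum total: 8555 ops/s

This is a one-to-one assignment (maximum-weight bipartite matching).
Optimal: Flint→Machine M3 (1715 ops/s), Larkspur→Machine M1 (1710 ops/s), Ridgeline→Machine M6 (2075 ops/s), Ember→Machine M2 (1623 ops/s), Nimbus→Machine M7 (1432 ops/s) — total 1715+1710+2075+1623+1432 = 8555 ops/s.
Checked against all permutations: 8555 ops/s is optimal.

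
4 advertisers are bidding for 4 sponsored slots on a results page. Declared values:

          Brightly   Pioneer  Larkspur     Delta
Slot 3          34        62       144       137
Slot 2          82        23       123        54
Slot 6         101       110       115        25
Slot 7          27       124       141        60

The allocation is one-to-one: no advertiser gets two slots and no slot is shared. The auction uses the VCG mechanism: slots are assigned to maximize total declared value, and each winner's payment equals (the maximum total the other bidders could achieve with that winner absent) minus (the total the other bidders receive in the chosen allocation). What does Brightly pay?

Brightly pays $4.

Efficient allocation: Brightly→Slot 6 ($101), Pioneer→Slot 7 ($124), Larkspur→Slot 2 ($123), Delta→Slot 3 ($137); total welfare W = $485.
Brightly receives Slot 6 at value $101, so the others get W − 101 = $384.
Without Brightly: best allocation of the remaining 3 bidders over all 4 slots is Pioneer→Slot 6 ($110), Larkspur→Slot 7 ($141), Delta→Slot 3 ($137), total $388.
VCG payment = (others' best without Brightly) − (others' welfare with Brightly) = 388 − 384 = $4.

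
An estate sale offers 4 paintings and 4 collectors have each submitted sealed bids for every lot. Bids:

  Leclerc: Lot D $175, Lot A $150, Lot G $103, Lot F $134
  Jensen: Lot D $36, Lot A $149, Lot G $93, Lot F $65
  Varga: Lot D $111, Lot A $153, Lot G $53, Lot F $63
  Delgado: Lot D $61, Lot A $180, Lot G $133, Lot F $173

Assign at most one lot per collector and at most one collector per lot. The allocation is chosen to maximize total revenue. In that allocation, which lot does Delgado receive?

Optimal: Leclerc→Lot D ($175), Jensen→Lot G ($93), Varga→Lot A ($153), Delgado→Lot F ($173) — total 175+93+153+173 = $594.
Row-greedy (each collector in turn takes its best remaining lot) gives $520, worse by 74.
No other one-to-one assignment exceeds $594.
Delgado's own top lot is Lot A ($180), but forcing Delgado→Lot A and reassigning the rest optimally gives only $518 — worse by 76.

Delgado receives Lot F.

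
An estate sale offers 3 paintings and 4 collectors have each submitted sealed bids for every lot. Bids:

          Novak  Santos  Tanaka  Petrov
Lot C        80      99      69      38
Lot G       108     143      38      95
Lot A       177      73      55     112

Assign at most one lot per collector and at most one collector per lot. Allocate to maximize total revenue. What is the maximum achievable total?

Maximum total: $389

Optimal: Tanaka→Lot C ($69), Santos→Lot G ($143), Novak→Lot A ($177) — total 69+143+177 = $389.
Column-greedy (each lot in turn goes to its best remaining collector) gives $319, worse by 70.
Next-best assignment: Santos→Lot C, Petrov→Lot G, Novak→Lot A = $371.
Every other assignment is strictly worse.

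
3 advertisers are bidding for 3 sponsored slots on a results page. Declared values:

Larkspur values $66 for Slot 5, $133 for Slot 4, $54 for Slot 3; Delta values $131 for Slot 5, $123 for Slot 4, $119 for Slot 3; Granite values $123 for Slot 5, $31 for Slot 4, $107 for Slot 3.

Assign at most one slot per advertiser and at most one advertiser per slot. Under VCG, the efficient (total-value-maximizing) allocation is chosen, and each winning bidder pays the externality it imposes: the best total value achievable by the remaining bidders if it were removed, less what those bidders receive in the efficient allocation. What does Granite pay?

Efficient allocation: Larkspur→Slot 4 ($133), Delta→Slot 3 ($119), Granite→Slot 5 ($123); total welfare W = $375.
Granite receives Slot 5 at value $123, so the others get W − 123 = $252.
Without Granite: best allocation of the remaining 2 bidders over all 3 slots is Larkspur→Slot 4 ($133), Delta→Slot 5 ($131), total $264.
VCG payment = (others' best without Granite) − (others' welfare with Granite) = 264 − 252 = $12.

Granite pays $12.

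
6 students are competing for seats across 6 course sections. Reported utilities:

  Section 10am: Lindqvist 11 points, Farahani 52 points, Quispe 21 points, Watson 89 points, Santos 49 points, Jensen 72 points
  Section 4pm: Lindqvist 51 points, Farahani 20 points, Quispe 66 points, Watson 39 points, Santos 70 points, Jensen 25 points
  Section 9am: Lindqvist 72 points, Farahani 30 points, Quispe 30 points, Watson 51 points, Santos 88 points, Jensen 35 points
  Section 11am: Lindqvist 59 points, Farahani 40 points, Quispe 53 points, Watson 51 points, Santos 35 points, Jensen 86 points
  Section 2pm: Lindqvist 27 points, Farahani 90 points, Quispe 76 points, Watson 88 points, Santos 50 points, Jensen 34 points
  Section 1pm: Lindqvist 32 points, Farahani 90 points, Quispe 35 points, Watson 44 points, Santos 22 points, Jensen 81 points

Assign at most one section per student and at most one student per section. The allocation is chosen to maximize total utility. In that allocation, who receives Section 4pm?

Optimal: Lindqvist→Section 9am (72 points), Farahani→Section 1pm (90 points), Quispe→Section 2pm (76 points), Watson→Section 10am (89 points), Santos→Section 4pm (70 points), Jensen→Section 11am (86 points) — total 72+90+76+89+70+86 = 483 points.
Max-entry greedy (repeatedly take the single best remaining cell) gives 451 points, worse by 32.
Swapping Quispe↔Jensen (Quispe→Section 11am 53 points, Jensen→Section 2pm 34 points) loses 75.
Checked against all permutations: 483 points is optimal.
Santos's own top section is Section 9am (88 points), but forcing Santos→Section 9am and reassigning the rest optimally gives only 480 points — worse by 3.

Santos receives Section 4pm.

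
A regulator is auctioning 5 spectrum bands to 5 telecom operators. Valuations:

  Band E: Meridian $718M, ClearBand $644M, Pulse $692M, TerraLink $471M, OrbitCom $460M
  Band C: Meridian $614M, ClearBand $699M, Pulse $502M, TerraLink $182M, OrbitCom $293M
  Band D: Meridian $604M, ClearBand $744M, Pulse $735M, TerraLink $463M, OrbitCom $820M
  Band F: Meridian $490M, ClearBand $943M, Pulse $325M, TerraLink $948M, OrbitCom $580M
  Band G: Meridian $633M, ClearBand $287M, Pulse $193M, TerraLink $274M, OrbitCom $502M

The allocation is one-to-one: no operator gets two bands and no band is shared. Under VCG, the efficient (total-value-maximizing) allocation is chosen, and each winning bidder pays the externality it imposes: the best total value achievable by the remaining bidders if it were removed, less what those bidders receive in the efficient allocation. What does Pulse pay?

Efficient allocation: Meridian→Band G ($633M), ClearBand→Band C ($699M), Pulse→Band E ($692M), TerraLink→Band F ($948M), OrbitCom→Band D ($820M); total welfare W = $3792M.
Pulse receives Band E at value $692M, so the others get W − 692 = $3100M.
Without Pulse: best allocation of the remaining 4 bidders over all 5 bands is Meridian→Band E ($718M), ClearBand→Band C ($699M), TerraLink→Band F ($948M), OrbitCom→Band D ($820M), total $3185M.
VCG payment = (others' best without Pulse) − (others' welfare with Pulse) = 3185 − 3100 = $85M.

Pulse pays $85M.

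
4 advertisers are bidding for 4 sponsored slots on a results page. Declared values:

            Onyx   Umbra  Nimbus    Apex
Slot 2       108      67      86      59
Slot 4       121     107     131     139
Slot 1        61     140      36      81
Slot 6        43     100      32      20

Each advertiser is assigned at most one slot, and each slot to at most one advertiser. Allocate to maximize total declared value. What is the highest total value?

This is the linear assignment problem.
Optimal: Onyx→Slot 2 ($108), Umbra→Slot 6 ($100), Nimbus→Slot 4 ($131), Apex→Slot 1 ($81) — total 108+100+131+81 = $420.
Max-entry greedy (repeatedly take the single best remaining cell) gives $419, worse by 1.
Next-best assignment: Onyx→Slot 2, Umbra→Slot 1, Nimbus→Slot 6, Apex→Slot 4 = $419.
Swapping Umbra↔Apex (Umbra→Slot 1 $140, Apex→Slot 6 $20) loses 21.
No other one-to-one assignment exceeds $420.

Max total: $420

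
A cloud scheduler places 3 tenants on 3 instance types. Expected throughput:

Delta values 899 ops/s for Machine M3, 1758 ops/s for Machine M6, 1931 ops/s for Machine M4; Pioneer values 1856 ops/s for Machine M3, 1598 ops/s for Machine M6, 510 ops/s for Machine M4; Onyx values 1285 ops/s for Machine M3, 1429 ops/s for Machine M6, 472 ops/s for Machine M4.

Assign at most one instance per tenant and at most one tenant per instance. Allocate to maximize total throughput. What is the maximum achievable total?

Maximum total: 5216 ops/s

Optimal: Delta→Machine M4 (1931 ops/s), Pioneer→Machine M3 (1856 ops/s), Onyx→Machine M6 (1429 ops/s) — total 1931+1856+1429 = 5216 ops/s.
Next-best assignment: Delta→Machine M4, Pioneer→Machine M6, Onyx→Machine M3 = 4814 ops/s.
Every other assignment is strictly worse.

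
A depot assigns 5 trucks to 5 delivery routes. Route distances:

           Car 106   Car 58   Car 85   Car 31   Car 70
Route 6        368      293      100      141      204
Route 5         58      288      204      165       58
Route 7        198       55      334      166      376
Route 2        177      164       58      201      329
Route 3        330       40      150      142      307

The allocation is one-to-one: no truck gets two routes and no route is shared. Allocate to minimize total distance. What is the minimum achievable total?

Min total: 495 km

Optimal: Car 106→Route 7 (198 km), Car 58→Route 3 (40 km), Car 85→Route 2 (58 km), Car 31→Route 6 (141 km), Car 70→Route 5 (58 km) — total 198+40+58+141+58 = 495 km.
Min-entry greedy (repeatedly take the single cheapest remaining cell) gives 673 km, worse by 178.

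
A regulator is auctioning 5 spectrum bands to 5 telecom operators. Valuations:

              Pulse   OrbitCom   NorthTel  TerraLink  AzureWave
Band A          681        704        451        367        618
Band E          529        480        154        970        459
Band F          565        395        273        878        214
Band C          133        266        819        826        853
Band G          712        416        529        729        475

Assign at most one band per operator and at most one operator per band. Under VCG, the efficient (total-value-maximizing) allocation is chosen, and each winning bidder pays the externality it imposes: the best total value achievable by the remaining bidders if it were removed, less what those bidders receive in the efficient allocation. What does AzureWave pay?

AzureWave pays $437M.

Efficient allocation: Pulse→Band F ($565M), OrbitCom→Band A ($704M), NorthTel→Band G ($529M), TerraLink→Band E ($970M), AzureWave→Band C ($853M); total welfare W = $3621M.
AzureWave receives Band C at value $853M, so the others get W − 853 = $2768M.
Without AzureWave: best allocation of the remaining 4 bidders over all 5 bands is Pulse→Band G ($712M), OrbitCom→Band A ($704M), NorthTel→Band C ($819M), TerraLink→Band E ($970M), total $3205M.
VCG payment = (others' best without AzureWave) − (others' welfare with AzureWave) = 3205 − 2768 = $437M.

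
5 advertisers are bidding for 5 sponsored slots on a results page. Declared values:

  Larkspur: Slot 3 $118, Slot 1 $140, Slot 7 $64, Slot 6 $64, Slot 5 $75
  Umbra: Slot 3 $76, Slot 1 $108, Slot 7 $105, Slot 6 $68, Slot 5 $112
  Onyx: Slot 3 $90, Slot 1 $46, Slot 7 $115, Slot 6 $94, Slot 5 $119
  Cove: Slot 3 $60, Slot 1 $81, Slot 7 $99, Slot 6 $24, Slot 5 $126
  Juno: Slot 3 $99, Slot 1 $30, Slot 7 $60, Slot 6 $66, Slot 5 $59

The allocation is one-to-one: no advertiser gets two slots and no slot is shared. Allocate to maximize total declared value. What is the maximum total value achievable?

Optimal: Larkspur→Slot 1 ($140), Umbra→Slot 7 ($105), Onyx→Slot 6 ($94), Cove→Slot 5 ($126), Juno→Slot 3 ($99) — total 140+105+94+126+99 = $564.
Max-entry greedy (repeatedly take the single best remaining cell) gives $548, worse by 16.
Swapping Juno↔Cove (Juno→Slot 5 $59, Cove→Slot 3 $60) loses 106.

Maximum total: $564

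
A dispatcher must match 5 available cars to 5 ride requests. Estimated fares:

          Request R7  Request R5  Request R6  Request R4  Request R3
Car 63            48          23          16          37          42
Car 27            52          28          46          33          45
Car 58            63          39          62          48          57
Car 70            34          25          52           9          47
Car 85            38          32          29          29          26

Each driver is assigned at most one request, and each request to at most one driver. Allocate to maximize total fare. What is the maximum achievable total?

Treat this as an assignment problem: match each driver to one request.
Optimal: Car 63→Request R4 ($37), Car 27→Request R7 ($52), Car 58→Request R6 ($62), Car 70→Request R3 ($47), Car 85→Request R5 ($32) — total 37+52+62+47+32 = $230.
Row-greedy (each driver in turn takes its best remaining request) gives $205, worse by 25.
Checked against all permutations: $230 is optimal.

Maximum total: $230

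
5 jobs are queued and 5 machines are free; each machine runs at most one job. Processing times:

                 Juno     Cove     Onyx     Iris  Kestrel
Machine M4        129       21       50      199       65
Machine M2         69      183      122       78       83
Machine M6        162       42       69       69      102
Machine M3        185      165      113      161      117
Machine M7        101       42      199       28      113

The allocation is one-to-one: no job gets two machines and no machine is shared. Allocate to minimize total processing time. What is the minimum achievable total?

Min total: 304 min

Optimal: Juno→Machine M2 (69 min), Cove→Machine M4 (21 min), Onyx→Machine M6 (69 min), Iris→Machine M7 (28 min), Kestrel→Machine M3 (117 min) — total 69+21+69+28+117 = 304 min.
Swapping Juno↔Onyx (Juno→Machine M6 162 min, Onyx→Machine M2 122 min) adds 146.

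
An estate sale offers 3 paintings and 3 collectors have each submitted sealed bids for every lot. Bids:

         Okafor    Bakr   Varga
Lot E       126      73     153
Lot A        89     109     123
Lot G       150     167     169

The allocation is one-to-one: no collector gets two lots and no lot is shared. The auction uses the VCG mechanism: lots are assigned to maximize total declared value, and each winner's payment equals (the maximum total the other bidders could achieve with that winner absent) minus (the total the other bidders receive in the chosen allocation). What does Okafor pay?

Okafor pays $30.

Efficient allocation: Okafor→Lot E ($126), Bakr→Lot G ($167), Varga→Lot A ($123); total welfare W = $416.
Okafor receives Lot E at value $126, so the others get W − 126 = $290.
Without Okafor: best allocation of the remaining 2 bidders over all 3 lots is Bakr→Lot G ($167), Varga→Lot E ($153), total $320.
VCG payment = (others' best without Okafor) − (others' welfare with Okafor) = 320 − 290 = $30.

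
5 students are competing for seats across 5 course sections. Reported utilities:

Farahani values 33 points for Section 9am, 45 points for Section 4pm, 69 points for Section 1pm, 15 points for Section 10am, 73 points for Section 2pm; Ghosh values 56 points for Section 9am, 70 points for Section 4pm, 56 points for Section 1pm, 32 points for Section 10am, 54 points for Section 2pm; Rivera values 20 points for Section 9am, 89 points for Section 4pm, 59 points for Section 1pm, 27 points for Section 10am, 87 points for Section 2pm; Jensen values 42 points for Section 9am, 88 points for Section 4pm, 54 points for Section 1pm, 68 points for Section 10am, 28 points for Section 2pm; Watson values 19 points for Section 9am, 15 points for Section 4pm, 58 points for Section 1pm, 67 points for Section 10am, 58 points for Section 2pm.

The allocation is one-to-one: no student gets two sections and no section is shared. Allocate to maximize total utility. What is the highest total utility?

This is a one-to-one assignment (maximum-weight bipartite matching).
Optimal: Farahani→Section 1pm (69 points), Ghosh→Section 9am (56 points), Rivera→Section 2pm (87 points), Jensen→Section 4pm (88 points), Watson→Section 10am (67 points) — total 69+56+87+88+67 = 367 points.
Swapping Rivera↔Farahani (Rivera→Section 1pm 59 points, Farahani→Section 2pm 73 points) loses 24.
Checked against all permutations: 367 points is optimal.

Maximum total: 367 points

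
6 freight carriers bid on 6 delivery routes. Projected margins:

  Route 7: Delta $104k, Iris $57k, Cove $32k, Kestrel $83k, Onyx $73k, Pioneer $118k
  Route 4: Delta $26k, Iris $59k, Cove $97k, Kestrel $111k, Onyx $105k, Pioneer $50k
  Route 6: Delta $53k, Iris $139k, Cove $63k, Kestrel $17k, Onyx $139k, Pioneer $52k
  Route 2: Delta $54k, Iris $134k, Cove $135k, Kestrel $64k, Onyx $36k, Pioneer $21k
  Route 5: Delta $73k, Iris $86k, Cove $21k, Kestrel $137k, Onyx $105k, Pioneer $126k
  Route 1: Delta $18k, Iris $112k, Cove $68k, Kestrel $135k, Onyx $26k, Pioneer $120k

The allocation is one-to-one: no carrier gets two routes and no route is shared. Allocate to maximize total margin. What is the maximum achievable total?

Maximum total: $744k

Optimal: Delta→Route 7 ($104k), Iris→Route 6 ($139k), Cove→Route 2 ($135k), Kestrel→Route 1 ($135k), Onyx→Route 4 ($105k), Pioneer→Route 5 ($126k) — total 104+139+135+135+105+126 = $744k.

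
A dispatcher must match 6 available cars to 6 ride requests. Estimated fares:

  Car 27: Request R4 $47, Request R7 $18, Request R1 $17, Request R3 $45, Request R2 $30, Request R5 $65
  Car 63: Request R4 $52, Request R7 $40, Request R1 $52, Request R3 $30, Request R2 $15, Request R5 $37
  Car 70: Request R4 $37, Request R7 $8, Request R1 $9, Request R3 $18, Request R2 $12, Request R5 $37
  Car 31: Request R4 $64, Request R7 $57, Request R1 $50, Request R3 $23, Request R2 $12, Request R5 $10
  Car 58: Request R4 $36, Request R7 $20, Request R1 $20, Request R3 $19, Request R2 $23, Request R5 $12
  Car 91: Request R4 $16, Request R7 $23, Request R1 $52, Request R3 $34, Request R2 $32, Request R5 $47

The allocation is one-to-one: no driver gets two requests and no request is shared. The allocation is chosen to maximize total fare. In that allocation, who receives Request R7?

Car 31 receives Request R7.

This is the linear assignment problem.
Optimal: Car 27→Request R5 ($65), Car 63→Request R1 ($52), Car 70→Request R4 ($37), Car 31→Request R7 ($57), Car 58→Request R2 ($23), Car 91→Request R3 ($34) — total 65+52+37+57+23+34 = $268.
Max-entry greedy (repeatedly take the single best remaining cell) gives $246, worse by 22.
Checked against all permutations: $268 is optimal.
Car 31's own top request is Request R4 ($64), but forcing Car 31→Request R4 and reassigning the rest optimally gives only $262 — worse by 6.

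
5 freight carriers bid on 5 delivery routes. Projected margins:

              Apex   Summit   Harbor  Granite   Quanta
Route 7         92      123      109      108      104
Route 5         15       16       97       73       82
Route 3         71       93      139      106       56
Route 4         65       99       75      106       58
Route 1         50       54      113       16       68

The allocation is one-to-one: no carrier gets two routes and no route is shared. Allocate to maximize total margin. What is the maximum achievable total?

Optimal: Apex→Route 1 ($50k), Summit→Route 7 ($123k), Harbor→Route 3 ($139k), Granite→Route 4 ($106k), Quanta→Route 5 ($82k) — total 50+123+139+106+82 = $500k.
Row-greedy (each carrier in turn takes its best remaining route) gives $471k, worse by 29.
Next-best assignment: Apex→Route 3, Summit→Route 7, Harbor→Route 1, Granite→Route 4, Quanta→Route 5 = $495k.
Checked against all permutations: $500k is optimal.

Max total: $500k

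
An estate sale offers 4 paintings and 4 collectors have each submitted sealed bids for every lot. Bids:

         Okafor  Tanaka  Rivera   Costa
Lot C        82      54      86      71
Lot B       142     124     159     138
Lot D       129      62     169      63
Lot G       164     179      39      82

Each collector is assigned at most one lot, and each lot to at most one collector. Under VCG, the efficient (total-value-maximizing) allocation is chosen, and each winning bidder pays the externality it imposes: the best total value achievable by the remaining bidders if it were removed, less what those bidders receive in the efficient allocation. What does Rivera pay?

Rivera pays $47.

Efficient allocation: Okafor→Lot C ($82), Tanaka→Lot G ($179), Rivera→Lot D ($169), Costa→Lot B ($138); total welfare W = $568.
Rivera receives Lot D at value $169, so the others get W − 169 = $399.
Without Rivera: best allocation of the remaining 3 bidders over all 4 lots is Okafor→Lot D ($129), Tanaka→Lot G ($179), Costa→Lot B ($138), total $446.
VCG payment = (others' best without Rivera) − (others' welfare with Rivera) = 446 − 399 = $47.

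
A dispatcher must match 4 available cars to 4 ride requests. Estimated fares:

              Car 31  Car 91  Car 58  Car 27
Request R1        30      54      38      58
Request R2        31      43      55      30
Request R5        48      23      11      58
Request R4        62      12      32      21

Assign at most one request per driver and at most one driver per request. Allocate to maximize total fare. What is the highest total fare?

Max total: $229

Optimal: Car 31→Request R4 ($62), Car 91→Request R1 ($54), Car 58→Request R2 ($55), Car 27→Request R5 ($58) — total 62+54+55+58 = $229.
Column-greedy (each request in turn goes to its best remaining driver) gives $173, worse by 56.
Next-best assignment: Car 31→Request R4, Car 91→Request R2, Car 58→Request R1, Car 27→Request R5 = $201.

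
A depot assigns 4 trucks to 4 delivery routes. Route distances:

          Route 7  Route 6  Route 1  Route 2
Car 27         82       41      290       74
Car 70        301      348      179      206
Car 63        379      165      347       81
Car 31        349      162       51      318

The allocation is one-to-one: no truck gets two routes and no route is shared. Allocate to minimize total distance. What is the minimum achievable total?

Minimum total: 474 km

Optimal: Car 27→Route 6 (41 km), Car 70→Route 7 (301 km), Car 63→Route 2 (81 km), Car 31→Route 1 (51 km) — total 41+301+81+51 = 474 km.
Next-best assignment: Car 27→Route 7, Car 70→Route 1, Car 63→Route 2, Car 31→Route 6 = 504 km.
No other one-to-one assignment undercuts 474 km.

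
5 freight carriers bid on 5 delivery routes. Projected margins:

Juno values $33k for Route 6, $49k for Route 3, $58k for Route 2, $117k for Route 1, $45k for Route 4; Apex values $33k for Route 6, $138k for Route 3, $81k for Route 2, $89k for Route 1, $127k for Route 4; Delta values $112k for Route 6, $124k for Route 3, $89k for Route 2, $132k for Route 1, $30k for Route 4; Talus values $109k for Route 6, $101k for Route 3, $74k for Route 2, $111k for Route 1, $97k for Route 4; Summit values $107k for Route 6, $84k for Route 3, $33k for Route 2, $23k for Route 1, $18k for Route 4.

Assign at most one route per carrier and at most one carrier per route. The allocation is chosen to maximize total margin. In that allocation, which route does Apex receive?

Optimal: Juno→Route 1 ($117k), Apex→Route 4 ($127k), Delta→Route 3 ($124k), Talus→Route 2 ($74k), Summit→Route 6 ($107k) — total 117+127+124+74+107 = $549k.
Column-greedy (each route in turn goes to its best remaining carrier) gives $459k, worse by 90.
Swapping Delta↔Talus (Delta→Route 2 $89k, Talus→Route 3 $101k) loses 8.
Apex's own top route is Route 3 ($138k), but forcing Apex→Route 3 and reassigning the rest optimally gives only $548k — worse by 1.

Apex receives Route 4.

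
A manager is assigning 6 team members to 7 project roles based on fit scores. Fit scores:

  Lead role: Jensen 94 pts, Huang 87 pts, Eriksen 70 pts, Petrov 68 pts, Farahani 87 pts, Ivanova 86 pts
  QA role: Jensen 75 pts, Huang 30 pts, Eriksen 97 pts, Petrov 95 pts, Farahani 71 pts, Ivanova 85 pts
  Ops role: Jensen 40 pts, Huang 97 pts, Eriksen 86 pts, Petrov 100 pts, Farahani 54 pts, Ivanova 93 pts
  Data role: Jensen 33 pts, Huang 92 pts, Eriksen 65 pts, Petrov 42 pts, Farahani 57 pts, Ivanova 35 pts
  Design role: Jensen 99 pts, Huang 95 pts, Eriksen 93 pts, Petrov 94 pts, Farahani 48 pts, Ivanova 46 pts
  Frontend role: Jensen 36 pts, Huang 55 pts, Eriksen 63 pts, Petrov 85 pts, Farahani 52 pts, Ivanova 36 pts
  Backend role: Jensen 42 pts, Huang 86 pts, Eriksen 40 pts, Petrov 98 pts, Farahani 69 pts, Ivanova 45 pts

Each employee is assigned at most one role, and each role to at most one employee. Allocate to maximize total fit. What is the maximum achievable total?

Optimal: Jensen→Design role (99 pts), Huang→Data role (92 pts), Eriksen→QA role (97 pts), Petrov→Backend role (98 pts), Farahani→Lead role (87 pts), Ivanova→Ops role (93 pts) — total 99+92+97+98+87+93 = 566 pts.
Next-best assignment: Jensen→Design role, Huang→Data role, Eriksen→QA role, Petrov→Frontend role, Farahani→Lead role, Ivanova→Ops role = 553 pts.

Maximum total: 566 pts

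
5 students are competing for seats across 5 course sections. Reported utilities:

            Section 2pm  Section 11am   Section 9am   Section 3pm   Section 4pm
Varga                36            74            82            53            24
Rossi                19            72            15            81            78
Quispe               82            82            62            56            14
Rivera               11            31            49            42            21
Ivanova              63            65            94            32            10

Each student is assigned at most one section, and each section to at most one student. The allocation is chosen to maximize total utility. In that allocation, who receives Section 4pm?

Rossi receives Section 4pm.

Optimal: Varga→Section 11am (74 points), Rossi→Section 4pm (78 points), Quispe→Section 2pm (82 points), Rivera→Section 3pm (42 points), Ivanova→Section 9am (94 points) — total 74+78+82+42+94 = 370 points.
Row-greedy (each student in turn takes its best remaining section) gives 286 points, worse by 84.
Next-best assignment: Varga→Section 11am, Rossi→Section 3pm, Quispe→Section 2pm, Rivera→Section 4pm, Ivanova→Section 9am = 352 points.
Rossi's own top section is Section 3pm (81 points), but forcing Rossi→Section 3pm and reassigning the rest optimally gives only 352 points — worse by 18.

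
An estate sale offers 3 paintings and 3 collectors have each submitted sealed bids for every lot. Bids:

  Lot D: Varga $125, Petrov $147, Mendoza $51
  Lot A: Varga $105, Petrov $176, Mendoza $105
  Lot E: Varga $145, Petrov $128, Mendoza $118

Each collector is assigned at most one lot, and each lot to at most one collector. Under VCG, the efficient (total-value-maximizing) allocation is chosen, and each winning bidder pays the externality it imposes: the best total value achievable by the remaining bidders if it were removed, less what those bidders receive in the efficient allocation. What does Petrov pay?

Petrov pays $7.

Efficient allocation: Varga→Lot D ($125), Petrov→Lot A ($176), Mendoza→Lot E ($118); total welfare W = $419.
Petrov receives Lot A at value $176, so the others get W − 176 = $243.
Without Petrov: best allocation of the remaining 2 bidders over all 3 lots is Varga→Lot E ($145), Mendoza→Lot A ($105), total $250.
VCG payment = (others' best without Petrov) − (others' welfare with Petrov) = 250 − 243 = $7.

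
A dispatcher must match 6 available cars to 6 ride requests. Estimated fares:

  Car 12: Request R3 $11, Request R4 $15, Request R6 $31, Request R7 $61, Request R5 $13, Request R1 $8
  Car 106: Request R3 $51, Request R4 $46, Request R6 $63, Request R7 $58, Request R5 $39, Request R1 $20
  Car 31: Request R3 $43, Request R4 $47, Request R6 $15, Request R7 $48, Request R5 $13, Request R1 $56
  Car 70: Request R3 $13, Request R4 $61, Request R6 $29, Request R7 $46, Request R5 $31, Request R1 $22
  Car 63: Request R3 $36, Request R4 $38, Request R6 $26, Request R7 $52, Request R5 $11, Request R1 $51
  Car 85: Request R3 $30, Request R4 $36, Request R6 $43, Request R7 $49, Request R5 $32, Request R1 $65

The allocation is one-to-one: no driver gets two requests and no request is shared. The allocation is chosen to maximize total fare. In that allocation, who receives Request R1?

Car 63 receives Request R1.

This is the linear assignment problem.
Optimal: Car 12→Request R7 ($61), Car 106→Request R6 ($63), Car 31→Request R3 ($43), Car 70→Request R4 ($61), Car 63→Request R1 ($51), Car 85→Request R5 ($32) — total 61+63+43+61+51+32 = $311.
Row-greedy (each driver in turn takes its best remaining request) gives $309, worse by 2.
Swapping Car 106↔Car 31 (Car 106→Request R3 $51, Car 31→Request R6 $15) loses 40.
Checked against all permutations: $311 is optimal.
Car 63's own top request is Request R7 ($52), but forcing Car 63→Request R7 and reassigning the rest optimally gives only $297 — worse by 14.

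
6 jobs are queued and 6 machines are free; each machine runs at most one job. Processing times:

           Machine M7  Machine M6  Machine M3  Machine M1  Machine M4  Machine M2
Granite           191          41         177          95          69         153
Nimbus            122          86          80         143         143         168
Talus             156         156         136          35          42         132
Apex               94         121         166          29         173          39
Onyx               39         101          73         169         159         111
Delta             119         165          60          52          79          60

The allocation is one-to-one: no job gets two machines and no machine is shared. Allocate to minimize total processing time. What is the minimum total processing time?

Optimal: Granite→Machine M6 (41 min), Nimbus→Machine M3 (80 min), Talus→Machine M4 (42 min), Apex→Machine M1 (29 min), Onyx→Machine M7 (39 min), Delta→Machine M2 (60 min) — total 41+80+42+29+39+60 = 291 min.
Next-best assignment: Granite→Machine M6, Nimbus→Machine M3, Talus→Machine M4, Apex→Machine M2, Onyx→Machine M7, Delta→Machine M1 = 293 min.
Checked against all permutations: 291 min is optimal.

Min total: 291 min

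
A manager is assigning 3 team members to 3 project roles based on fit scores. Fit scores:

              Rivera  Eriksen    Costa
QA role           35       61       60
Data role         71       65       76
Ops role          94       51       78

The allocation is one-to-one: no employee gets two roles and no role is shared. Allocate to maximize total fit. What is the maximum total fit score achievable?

Optimal: Rivera→Ops role (94 pts), Eriksen→QA role (61 pts), Costa→Data role (76 pts) — total 94+61+76 = 231 pts.
Row-greedy (each employee in turn takes its best remaining role) gives 219 pts, worse by 12.
Swapping Rivera↔Costa (Rivera→Data role 71 pts, Costa→Ops role 78 pts) loses 21.

Maximum total: 231 pts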